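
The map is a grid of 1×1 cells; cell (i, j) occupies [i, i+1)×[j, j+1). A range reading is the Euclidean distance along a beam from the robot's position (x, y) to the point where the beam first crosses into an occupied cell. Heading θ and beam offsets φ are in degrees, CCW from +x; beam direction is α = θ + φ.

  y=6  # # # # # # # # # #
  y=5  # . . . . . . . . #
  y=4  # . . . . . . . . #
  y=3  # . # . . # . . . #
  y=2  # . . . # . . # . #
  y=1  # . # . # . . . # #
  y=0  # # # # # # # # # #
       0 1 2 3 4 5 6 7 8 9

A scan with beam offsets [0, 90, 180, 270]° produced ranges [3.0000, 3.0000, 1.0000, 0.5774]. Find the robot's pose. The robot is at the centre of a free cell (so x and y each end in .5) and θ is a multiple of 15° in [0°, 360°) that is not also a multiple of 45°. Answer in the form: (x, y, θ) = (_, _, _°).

(x, y, θ) = (5.5, 5.5, 210°)

Candidates: 33 free-cell centres × 16 headings = 528 poses. Raycast each; keep the one whose scan matches to 4 dp.
  (7.5, 3.5, 210°): beam 1 = 2.8868 ≠ 3.0000 ✗
  (8.5, 2.5, 15°): beam 1 = 0.5176 ≠ 3.0000 ✗
  (1.5, 3.5, 210°): beam 1 = 0.5774 ≠ 3.0000 ✗
  (2.5, 4.5, 15°): beam 1 = 5.7956 ≠ 3.0000 ✗
  (1.5, 2.5, 120°): beam 1 = 1.0000 ≠ 3.0000 ✗
  …
  (5.5, 5.5, 210°): r_1=3.0000, r_2=3.0000, r_3=1.0000, r_4=0.5774 — all match ✓
Only this pose fits every beam.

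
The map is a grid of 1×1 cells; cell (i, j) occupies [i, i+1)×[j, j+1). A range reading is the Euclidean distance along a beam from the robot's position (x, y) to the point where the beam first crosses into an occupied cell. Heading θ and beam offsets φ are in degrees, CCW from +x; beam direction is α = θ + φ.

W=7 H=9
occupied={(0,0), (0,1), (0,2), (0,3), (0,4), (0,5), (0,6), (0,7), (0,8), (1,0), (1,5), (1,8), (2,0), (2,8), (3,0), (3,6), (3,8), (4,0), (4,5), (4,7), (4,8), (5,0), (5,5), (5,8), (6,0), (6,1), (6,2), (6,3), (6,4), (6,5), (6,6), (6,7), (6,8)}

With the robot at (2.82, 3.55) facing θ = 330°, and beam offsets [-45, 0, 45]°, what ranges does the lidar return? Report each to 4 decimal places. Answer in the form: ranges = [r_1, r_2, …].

beam 1: φ=-45°, α=285°
  cosα=0.2588 sinα=-0.9659 | (2,3) | tMaxX 0.6955 tMaxY 0.5694 | tΔX 3.8637 tΔY 1.0353
    t=0.5694 [y] (2,2)
    t=0.6955 [x] (3,2)
    t=1.6047 [y] (3,1)
    t=2.6400 [y] (3,0) — stop
  → r_1 = 2.6400
beam 2: φ=0°, α=330°
  cosα=0.8660 sinα=-0.5000 | (2,3) | tMaxX 0.2078 tMaxY 1.1000 | tΔX 1.1547 tΔY 2.0000
    t=0.2078 [x] (3,3)
    t=1.1000 [y] (3,2)
    t=1.3625 [x] (4,2)
    t=2.5172 [x] (5,2)
    t=3.1000 [y] (5,1)
    t=3.6719 [x] (6,1) — stop
  → r_2 = 3.6719
beam 3: φ=45°, α=15°
  cosα=0.9659 sinα=0.2588 | (2,3) | tMaxX 0.1863 tMaxY 1.7387 | tΔX 1.0353 tΔY 3.8637
    t=0.1863 [x] (3,3)
    t=1.2216 [x] (4,3)
    t=1.7387 [y] (4,4)
    t=2.2569 [x] (5,4)
    t=3.2922 [x] (6,4) — stop
  → r_3 = 3.2922

ranges = [2.6400, 3.6719, 3.2922]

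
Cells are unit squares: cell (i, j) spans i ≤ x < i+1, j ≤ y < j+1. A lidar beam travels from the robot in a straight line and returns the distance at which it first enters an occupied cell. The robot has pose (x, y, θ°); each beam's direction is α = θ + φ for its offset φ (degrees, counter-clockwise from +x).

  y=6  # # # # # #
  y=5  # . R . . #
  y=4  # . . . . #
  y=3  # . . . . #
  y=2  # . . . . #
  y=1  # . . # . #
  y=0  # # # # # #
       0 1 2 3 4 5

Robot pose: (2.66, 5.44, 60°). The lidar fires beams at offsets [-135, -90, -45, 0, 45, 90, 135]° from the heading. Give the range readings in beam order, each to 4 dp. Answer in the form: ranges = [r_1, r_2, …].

ranges = [3.5614, 2.7020, 2.1637, 0.6466, 0.5798, 1.1200, 1.7186]

beam 1: φ=-135°, α=285°
  direction (0.2588, -0.9659); cell (2,5); t to first gridline: x 1.3137, y 0.4555 (then +3.8637 / +1.0353)
    (2,4) via y @ 0.4555
    (3,4) via x @ 1.3137
    (3,3) via y @ 1.4908
    (3,2) via y @ 2.5261
    (3,1) via y @ 3.5614  # hit
  → r_1 = 3.5614
beam 2: φ=-90°, α=330°
  direction (0.8660, -0.5000); cell (2,5); t to first gridline: x 0.3926, y 0.8800 (then +1.1547 / +2.0000)
    (3,5) via x @ 0.3926
    (3,4) via y @ 0.8800
    (4,4) via x @ 1.5473
    (5,4) via x @ 2.7020  # hit
  → r_2 = 2.7020
beam 3: φ=-45°, α=15°
  direction (0.9659, 0.2588); cell (2,5); t to first gridline: x 0.3520, y 2.1637 (then +1.0353 / +3.8637)
    (3,5) via x @ 0.3520
    (4,5) via x @ 1.3873
    (4,6) via y @ 2.1637  # hit
  → r_3 = 2.1637
beam 4: φ=0°, α=60°
  direction (0.5000, 0.8660); cell (2,5); t to first gridline: x 0.6800, y 0.6466 (then +2.0000 / +1.1547)
    (2,6) via y @ 0.6466  # hit
  → r_4 = 0.6466
beam 5: φ=45°, α=105°
  direction (-0.2588, 0.9659); cell (2,5); t to first gridline: x 2.5500, y 0.5798 (then +3.8637 / +1.0353)
    (2,6) via y @ 0.5798  # hit
  → r_5 = 0.5798
beam 6: φ=90°, α=150°
  direction (-0.8660, 0.5000); cell (2,5); t to first gridline: x 0.7621, y 1.1200 (then +1.1547 / +2.0000)
    (1,5) via x @ 0.7621
    (1,6) via y @ 1.1200  # hit
  → r_6 = 1.1200
beam 7: φ=135°, α=195°
  direction (-0.9659, -0.2588); cell (2,5); t to first gridline: x 0.6833, y 1.7000 (then +1.0353 / +3.8637)
    (1,5) via x @ 0.6833
    (1,4) via y @ 1.7000
    (0,4) via x @ 1.7186  # hit
  → r_7 = 1.7186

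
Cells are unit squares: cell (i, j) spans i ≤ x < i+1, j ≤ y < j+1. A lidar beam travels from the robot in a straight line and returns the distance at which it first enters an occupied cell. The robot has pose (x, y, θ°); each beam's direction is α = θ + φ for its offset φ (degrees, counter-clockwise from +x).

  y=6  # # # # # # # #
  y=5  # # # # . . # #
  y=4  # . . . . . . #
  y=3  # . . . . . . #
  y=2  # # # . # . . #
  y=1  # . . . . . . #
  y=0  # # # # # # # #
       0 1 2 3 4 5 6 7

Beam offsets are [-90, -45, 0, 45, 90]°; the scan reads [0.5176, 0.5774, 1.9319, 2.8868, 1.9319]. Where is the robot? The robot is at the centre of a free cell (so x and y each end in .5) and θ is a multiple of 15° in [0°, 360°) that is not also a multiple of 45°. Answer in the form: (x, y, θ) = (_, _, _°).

Candidates: 23 free-cell centres × 16 headings = 368 poses. Raycast each; keep the one whose scan matches to 4 dp.
  (5.5, 2.5, 345°): beam 1 = 1.5529 ≠ 0.5176 ✗
  (6.5, 2.5, 150°): beam 1 = 1.0000 ≠ 0.5176 ✗
  (2.5, 3.5, 15°): beam 2 = 1.7321 ≠ 0.5774 ✗
  (3.5, 2.5, 345°): beam 1 = 1.5529 ≠ 0.5176 ✗
  (4.5, 3.5, 30°): beam 1 = 0.5774 ≠ 0.5176 ✗
  …
  (3.5, 4.5, 165°): r_1=0.5176, r_2=0.5774, r_3=1.9319, r_4=2.8868, r_5=1.9319 — all match ✓
Unique over the lattice → pose = (3.5, 4.5, 165°).

(x, y, θ) = (3.5, 4.5, 165°)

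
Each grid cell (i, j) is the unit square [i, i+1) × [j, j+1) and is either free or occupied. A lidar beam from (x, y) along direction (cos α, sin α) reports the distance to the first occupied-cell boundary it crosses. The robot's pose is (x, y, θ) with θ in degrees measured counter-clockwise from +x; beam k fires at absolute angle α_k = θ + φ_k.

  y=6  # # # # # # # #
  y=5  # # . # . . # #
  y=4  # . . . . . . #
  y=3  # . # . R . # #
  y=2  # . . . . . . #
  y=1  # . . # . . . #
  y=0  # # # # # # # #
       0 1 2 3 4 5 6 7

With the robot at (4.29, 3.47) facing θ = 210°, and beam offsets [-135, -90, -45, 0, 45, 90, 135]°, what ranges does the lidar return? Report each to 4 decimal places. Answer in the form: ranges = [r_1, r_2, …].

ranges = [2.6192, 1.7667, 1.3355, 3.7990, 1.5219, 2.8521, 1.7703]

beam 1: φ=-135°, α=75°
  cosα=0.2588 sinα=0.9659 | (4,3) | tMaxX 2.7432 tMaxY 0.5487 | tΔX 3.8637 tΔY 1.0353
    t=0.5487 [y] (4,4)
    t=1.5840 [y] (4,5)
    t=2.6192 [y] (4,6) — stop
  → r_1 = 2.6192
beam 2: φ=-90°, α=120°
  cosα=-0.5000 sinα=0.8660 | (4,3) | tMaxX 0.5800 tMaxY 0.6120 | tΔX 2.0000 tΔY 1.1547
    t=0.5800 [x] (3,3)
    t=0.6120 [y] (3,4)
    t=1.7667 [y] (3,5) — stop
  → r_2 = 1.7667
beam 3: φ=-45°, α=165°
  cosα=-0.9659 sinα=0.2588 | (4,3) | tMaxX 0.3002 tMaxY 2.0478 | tΔX 1.0353 tΔY 3.8637
    t=0.3002 [x] (3,3)
    t=1.3355 [x] (2,3) — stop
  → r_3 = 1.3355
beam 4: φ=0°, α=210°
  cosα=-0.8660 sinα=-0.5000 | (4,3) | tMaxX 0.3349 tMaxY 0.9400 | tΔX 1.1547 tΔY 2.0000
    t=0.3349 [x] (3,3)
    t=0.9400 [y] (3,2)
    t=1.4896 [x] (2,2)
    t=2.6443 [x] (1,2)
    t=2.9400 [y] (1,1)
    t=3.7990 [x] (0,1) — stop
  → r_4 = 3.7990
beam 5: φ=45°, α=255°
  cosα=-0.2588 sinα=-0.9659 | (4,3) | tMaxX 1.1205 tMaxY 0.4866 | tΔX 3.8637 tΔY 1.0353
    t=0.4866 [y] (4,2)
    t=1.1205 [x] (3,2)
    t=1.5219 [y] (3,1) — stop
  → r_5 = 1.5219
beam 6: φ=90°, α=300°
  cosα=0.5000 sinα=-0.8660 | (4,3) | tMaxX 1.4200 tMaxY 0.5427 | tΔX 2.0000 tΔY 1.1547
    t=0.5427 [y] (4,2)
    t=1.4200 [x] (5,2)
    t=1.6974 [y] (5,1)
    t=2.8521 [y] (5,0) — stop
  → r_6 = 2.8521
beam 7: φ=135°, α=345°
  cosα=0.9659 sinα=-0.2588 | (4,3) | tMaxX 0.7350 tMaxY 1.8159 | tΔX 1.0353 tΔY 3.8637
    t=0.7350 [x] (5,3)
    t=1.7703 [x] (6,3) — stop
  → r_7 = 1.7703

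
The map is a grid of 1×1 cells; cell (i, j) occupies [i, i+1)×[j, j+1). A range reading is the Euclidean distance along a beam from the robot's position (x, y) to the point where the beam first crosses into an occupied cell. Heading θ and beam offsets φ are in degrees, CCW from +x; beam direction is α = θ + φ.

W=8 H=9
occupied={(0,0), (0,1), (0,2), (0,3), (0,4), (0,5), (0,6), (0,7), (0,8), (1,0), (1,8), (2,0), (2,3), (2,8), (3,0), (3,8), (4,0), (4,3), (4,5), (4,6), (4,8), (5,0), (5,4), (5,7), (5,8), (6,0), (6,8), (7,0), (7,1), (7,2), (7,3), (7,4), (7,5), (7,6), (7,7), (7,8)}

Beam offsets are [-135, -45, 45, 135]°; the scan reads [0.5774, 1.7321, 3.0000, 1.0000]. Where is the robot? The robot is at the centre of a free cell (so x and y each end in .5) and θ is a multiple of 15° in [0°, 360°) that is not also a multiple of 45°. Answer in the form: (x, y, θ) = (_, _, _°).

(x, y, θ) = (6.5, 2.5, 165°)

Enumerate (i+0.5, j+0.5, θ) over the 36 free cells and 16 admissible headings. For each, cast all 4 beams and compare to the given ranges.
  (4.5, 4.5, 60°): beam 1 = 0.5176 ≠ 0.5774 ✗
  (1.5, 5.5, 60°): beam 1 = 1.9319 ≠ 0.5774 ✗
  (6.5, 4.5, 210°): beam 1 = 1.9319 ≠ 0.5774 ✗
  (4.5, 2.5, 210°): beam 1 = 0.5176 ≠ 0.5774 ✗
  …
  (6.5, 2.5, 165°): r_1=0.5774, r_2=1.7321, r_3=3.0000, r_4=1.0000 — all match ✓
No second candidate reproduces the full scan.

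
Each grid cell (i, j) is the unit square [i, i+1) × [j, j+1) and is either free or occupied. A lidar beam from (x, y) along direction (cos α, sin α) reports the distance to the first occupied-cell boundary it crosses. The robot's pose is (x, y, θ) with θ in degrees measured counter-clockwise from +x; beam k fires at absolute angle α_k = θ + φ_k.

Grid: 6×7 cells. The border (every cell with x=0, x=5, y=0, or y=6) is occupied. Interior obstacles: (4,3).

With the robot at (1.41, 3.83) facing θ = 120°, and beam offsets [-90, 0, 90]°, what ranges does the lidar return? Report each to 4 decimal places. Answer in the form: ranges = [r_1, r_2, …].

ranges = [4.1454, 0.8200, 0.4734]

beam 1: φ=-90°, α=30°
  direction (0.8660, 0.5000); cell (1,3); t to first gridline: x 0.6813, y 0.3400 (then +1.1547 / +2.0000)
    (1,4) via y @ 0.3400
    (2,4) via x @ 0.6813
    (3,4) via x @ 1.8360
    (3,5) via y @ 2.3400
    (4,5) via x @ 2.9907
    (5,5) via x @ 4.1454  # hit
  → r_1 = 4.1454
beam 2: φ=0°, α=120°
  direction (-0.5000, 0.8660); cell (1,3); t to first gridline: x 0.8200, y 0.1963 (then +2.0000 / +1.1547)
    (1,4) via y @ 0.1963
    (0,4) via x @ 0.8200  # hit
  → r_2 = 0.8200
beam 3: φ=90°, α=210°
  direction (-0.8660, -0.5000); cell (1,3); t to first gridline: x 0.4734, y 1.6600 (then +1.1547 / +2.0000)
    (0,3) via x @ 0.4734  # hit
  → r_3 = 0.4734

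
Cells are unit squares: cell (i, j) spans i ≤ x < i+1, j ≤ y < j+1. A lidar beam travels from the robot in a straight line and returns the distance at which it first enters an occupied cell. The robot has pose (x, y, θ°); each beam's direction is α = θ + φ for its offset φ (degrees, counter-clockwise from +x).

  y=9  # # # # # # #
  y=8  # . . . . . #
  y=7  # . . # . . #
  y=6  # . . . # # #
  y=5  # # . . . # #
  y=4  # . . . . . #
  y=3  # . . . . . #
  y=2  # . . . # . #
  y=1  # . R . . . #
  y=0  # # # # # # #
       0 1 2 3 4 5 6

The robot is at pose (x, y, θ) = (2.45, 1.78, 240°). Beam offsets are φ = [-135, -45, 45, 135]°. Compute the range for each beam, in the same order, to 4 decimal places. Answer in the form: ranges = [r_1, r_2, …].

beam 1: φ=-135°, α=105°
  dir = (cos 105°, sin 105°) = (-0.2588, 0.9659); from cell (2,1)
  next x-line at t=1.7387, next y-line at t=0.2278; Δt_x=3.8637, Δt_y=1.0353
    y: enter (2,2) at t=0.2278
    y: enter (2,3) at t=1.2630
    x: enter (1,3) at t=1.7387
    y: enter (1,4) at t=2.2983
    y: enter (1,5) at t=3.3336 ← occupied
  → r_1 = 3.3336
beam 2: φ=-45°, α=195°
  dir = (cos 195°, sin 195°) = (-0.9659, -0.2588); from cell (2,1)
  next x-line at t=0.4659, next y-line at t=3.0137; Δt_x=1.0353, Δt_y=3.8637
    x: enter (1,1) at t=0.4659
    x: enter (0,1) at t=1.5012 ← occupied
  → r_2 = 1.5012
beam 3: φ=45°, α=285°
  dir = (cos 285°, sin 285°) = (0.2588, -0.9659); from cell (2,1)
  next x-line at t=2.1250, next y-line at t=0.8075; Δt_x=3.8637, Δt_y=1.0353
    y: enter (2,0) at t=0.8075 ← occupied
  → r_3 = 0.8075
beam 4: φ=135°, α=15°
  dir = (cos 15°, sin 15°) = (0.9659, 0.2588); from cell (2,1)
  next x-line at t=0.5694, next y-line at t=0.8500; Δt_x=1.0353, Δt_y=3.8637
    x: enter (3,1) at t=0.5694
    y: enter (3,2) at t=0.8500
    x: enter (4,2) at t=1.6047 ← occupied
  → r_4 = 1.6047

ranges = [3.3336, 1.5012, 0.8075, 1.6047]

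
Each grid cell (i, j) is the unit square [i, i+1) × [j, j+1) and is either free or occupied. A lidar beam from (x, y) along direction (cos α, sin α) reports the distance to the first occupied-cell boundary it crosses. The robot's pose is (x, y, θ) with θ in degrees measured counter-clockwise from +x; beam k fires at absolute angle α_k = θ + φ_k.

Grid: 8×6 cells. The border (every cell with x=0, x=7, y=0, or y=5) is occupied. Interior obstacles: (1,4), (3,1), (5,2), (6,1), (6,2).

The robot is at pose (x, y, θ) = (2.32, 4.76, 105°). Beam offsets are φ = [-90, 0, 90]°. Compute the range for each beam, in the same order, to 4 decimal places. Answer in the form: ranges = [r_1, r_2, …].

ranges = [0.9273, 0.2485, 0.3313]

beam 1: φ=-90°, α=15°
  direction (0.9659, 0.2588); cell (2,4); t to first gridline: x 0.7040, y 0.9273 (then +1.0353 / +3.8637)
    (3,4) via x @ 0.7040
    (3,5) via y @ 0.9273  # hit
  → r_1 = 0.9273
beam 2: φ=0°, α=105°
  direction (-0.2588, 0.9659); cell (2,4); t to first gridline: x 1.2364, y 0.2485 (then +3.8637 / +1.0353)
    (2,5) via y @ 0.2485  # hit
  → r_2 = 0.2485
beam 3: φ=90°, α=195°
  direction (-0.9659, -0.2588); cell (2,4); t to first gridline: x 0.3313, y 2.9364 (then +1.0353 / +3.8637)
    (1,4) via x @ 0.3313  # hit
  → r_3 = 0.3313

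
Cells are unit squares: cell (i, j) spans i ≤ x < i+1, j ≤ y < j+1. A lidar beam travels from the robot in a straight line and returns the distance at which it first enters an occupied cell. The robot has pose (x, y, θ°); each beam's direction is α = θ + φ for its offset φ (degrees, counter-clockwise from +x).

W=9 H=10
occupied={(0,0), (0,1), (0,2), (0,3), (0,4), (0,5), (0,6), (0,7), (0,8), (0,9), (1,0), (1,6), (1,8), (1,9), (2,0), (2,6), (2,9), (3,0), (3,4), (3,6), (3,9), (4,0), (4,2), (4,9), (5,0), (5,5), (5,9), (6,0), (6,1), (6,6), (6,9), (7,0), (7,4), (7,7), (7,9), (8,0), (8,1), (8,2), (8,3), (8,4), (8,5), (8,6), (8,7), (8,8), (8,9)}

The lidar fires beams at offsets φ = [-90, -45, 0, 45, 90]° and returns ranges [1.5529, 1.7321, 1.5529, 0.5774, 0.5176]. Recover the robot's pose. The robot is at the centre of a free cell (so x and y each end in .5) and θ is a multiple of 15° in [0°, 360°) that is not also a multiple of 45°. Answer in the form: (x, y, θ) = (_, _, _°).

Candidates: 45 free-cell centres × 16 headings = 720 poses. Raycast each; keep the one whose scan matches to 4 dp.
  (4.5, 5.5, 210°): beam 1 = 1.0000 ≠ 1.5529 ✗
  (4.5, 7.5, 240°): beam 1 = 2.8868 ≠ 1.5529 ✗
  (1.5, 5.5, 120°): beam 1 = 1.0000 ≠ 1.5529 ✗
  …
  (1.5, 4.5, 105°): r_1=1.5529, r_2=1.7321, r_3=1.5529, r_4=0.5774, r_5=0.5176 — all match ✓
Unique over the lattice → pose = (1.5, 4.5, 105°).

(x, y, θ) = (1.5, 4.5, 105°)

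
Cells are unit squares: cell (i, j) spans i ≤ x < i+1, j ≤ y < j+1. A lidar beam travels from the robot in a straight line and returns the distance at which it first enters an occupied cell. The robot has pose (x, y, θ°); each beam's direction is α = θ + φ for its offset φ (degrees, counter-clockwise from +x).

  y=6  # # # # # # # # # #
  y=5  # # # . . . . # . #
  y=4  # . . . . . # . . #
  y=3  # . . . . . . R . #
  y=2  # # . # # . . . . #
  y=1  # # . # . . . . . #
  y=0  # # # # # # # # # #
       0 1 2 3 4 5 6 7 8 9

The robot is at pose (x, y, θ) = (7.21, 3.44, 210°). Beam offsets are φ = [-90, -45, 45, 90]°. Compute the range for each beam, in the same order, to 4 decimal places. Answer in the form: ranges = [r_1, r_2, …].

ranges = [0.6466, 6.0274, 2.5261, 2.8175]

beam 1: φ=-90°, α=120°
  dir = (cos 120°, sin 120°) = (-0.5000, 0.8660); from cell (7,3)
  next x-line at t=0.4200, next y-line at t=0.6466; Δt_x=2.0000, Δt_y=1.1547
    x: enter (6,3) at t=0.4200
    y: enter (6,4) at t=0.6466 ← occupied
  → r_1 = 0.6466
beam 2: φ=-45°, α=165°
  dir = (cos 165°, sin 165°) = (-0.9659, 0.2588); from cell (7,3)
  next x-line at t=0.2174, next y-line at t=2.1637; Δt_x=1.0353, Δt_y=3.8637
    x: enter (6,3) at t=0.2174
    x: enter (5,3) at t=1.2527
    y: enter (5,4) at t=2.1637
    x: enter (4,4) at t=2.2880
    x: enter (3,4) at t=3.3232
    x: enter (2,4) at t=4.3585
    x: enter (1,4) at t=5.3938
    y: enter (1,5) at t=6.0274 ← occupied
  → r_2 = 6.0274
beam 3: φ=45°, α=255°
  dir = (cos 255°, sin 255°) = (-0.2588, -0.9659); from cell (7,3)
  next x-line at t=0.8114, next y-line at t=0.4555; Δt_x=3.8637, Δt_y=1.0353
    y: enter (7,2) at t=0.4555
    x: enter (6,2) at t=0.8114
    y: enter (6,1) at t=1.4908
    y: enter (6,0) at t=2.5261 ← occupied
  → r_3 = 2.5261
beam 4: φ=90°, α=300°
  dir = (cos 300°, sin 300°) = (0.5000, -0.8660); from cell (7,3)
  next x-line at t=1.5800, next y-line at t=0.5081; Δt_x=2.0000, Δt_y=1.1547
    y: enter (7,2) at t=0.5081
    x: enter (8,2) at t=1.5800
    y: enter (8,1) at t=1.6628
    y: enter (8,0) at t=2.8175 ← occupied
  → r_4 = 2.8175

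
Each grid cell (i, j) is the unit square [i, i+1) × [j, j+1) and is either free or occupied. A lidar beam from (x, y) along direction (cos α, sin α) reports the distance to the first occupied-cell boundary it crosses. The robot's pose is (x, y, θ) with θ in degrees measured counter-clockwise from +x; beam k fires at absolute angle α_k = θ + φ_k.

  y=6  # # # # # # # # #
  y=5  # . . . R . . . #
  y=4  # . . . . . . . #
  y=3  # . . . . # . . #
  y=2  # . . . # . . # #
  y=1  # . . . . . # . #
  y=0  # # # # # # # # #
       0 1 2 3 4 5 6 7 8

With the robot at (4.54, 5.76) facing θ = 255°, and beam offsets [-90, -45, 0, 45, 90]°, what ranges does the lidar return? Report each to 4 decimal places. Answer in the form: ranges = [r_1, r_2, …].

ranges = [0.9273, 4.0876, 4.9279, 2.0323, 3.5821]

beam 1: φ=-90°, α=165°
  cosα=-0.9659 sinα=0.2588 | (4,5) | tMaxX 0.5590 tMaxY 0.9273 | tΔX 1.0353 tΔY 3.8637
    t=0.5590 [x] (3,5)
    t=0.9273 [y] (3,6) — stop
  → r_1 = 0.9273
beam 2: φ=-45°, α=210°
  cosα=-0.8660 sinα=-0.5000 | (4,5) | tMaxX 0.6235 tMaxY 1.5200 | tΔX 1.1547 tΔY 2.0000
    t=0.6235 [x] (3,5)
    t=1.5200 [y] (3,4)
    t=1.7782 [x] (2,4)
    t=2.9329 [x] (1,4)
    t=3.5200 [y] (1,3)
    t=4.0876 [x] (0,3) — stop
  → r_2 = 4.0876
beam 3: φ=0°, α=255°
  cosα=-0.2588 sinα=-0.9659 | (4,5) | tMaxX 2.0864 tMaxY 0.7868 | tΔX 3.8637 tΔY 1.0353
    t=0.7868 [y] (4,4)
    t=1.8221 [y] (4,3)
    t=2.0864 [x] (3,3)
    t=2.8574 [y] (3,2)
    t=3.8926 [y] (3,1)
    t=4.9279 [y] (3,0) — stop
  → r_3 = 4.9279
beam 4: φ=45°, α=300°
  cosα=0.5000 sinα=-0.8660 | (4,5) | tMaxX 0.9200 tMaxY 0.8776 | tΔX 2.0000 tΔY 1.1547
    t=0.8776 [y] (4,4)
    t=0.9200 [x] (5,4)
    t=2.0323 [y] (5,3) — stop
  → r_4 = 2.0323
beam 5: φ=90°, α=345°
  cosα=0.9659 sinα=-0.2588 | (4,5) | tMaxX 0.4762 tMaxY 2.9364 | tΔX 1.0353 tΔY 3.8637
    t=0.4762 [x] (5,5)
    t=1.5115 [x] (6,5)
    t=2.5468 [x] (7,5)
    t=2.9364 [y] (7,4)
    t=3.5821 [x] (8,4) — stop
  → r_5 = 3.5821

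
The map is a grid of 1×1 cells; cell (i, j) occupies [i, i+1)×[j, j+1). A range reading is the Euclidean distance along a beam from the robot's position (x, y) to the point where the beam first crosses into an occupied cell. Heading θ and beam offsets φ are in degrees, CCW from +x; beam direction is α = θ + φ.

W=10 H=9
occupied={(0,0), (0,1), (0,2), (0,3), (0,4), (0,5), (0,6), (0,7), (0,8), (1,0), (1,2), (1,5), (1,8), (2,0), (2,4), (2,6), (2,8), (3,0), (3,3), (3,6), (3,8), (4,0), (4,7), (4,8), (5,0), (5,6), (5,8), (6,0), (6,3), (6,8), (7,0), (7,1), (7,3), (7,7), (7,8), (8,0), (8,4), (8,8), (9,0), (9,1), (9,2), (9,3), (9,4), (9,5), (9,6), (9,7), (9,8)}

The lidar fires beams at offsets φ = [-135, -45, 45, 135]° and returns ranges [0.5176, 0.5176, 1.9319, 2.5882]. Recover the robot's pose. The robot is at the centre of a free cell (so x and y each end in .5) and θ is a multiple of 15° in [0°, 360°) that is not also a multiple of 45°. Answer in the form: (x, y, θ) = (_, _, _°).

Candidates: 43 free-cell centres × 16 headings = 688 poses. Raycast each; keep the one whose scan matches to 4 dp.
  (5.5, 7.5, 195°): beam 1 = 0.5774 ≠ 0.5176 ✗
  (8.5, 7.5, 300°): beam 2 = 3.6235 ≠ 0.5176 ✗
  (3.5, 2.5, 105°): beam 1 = 3.0000 ≠ 0.5176 ✗
  (6.5, 4.5, 30°): beam 2 = 1.5529 ≠ 0.5176 ✗
  …
  (8.5, 5.5, 30°): r_1=0.5176, r_2=0.5176, r_3=1.9319, r_4=2.5882 — all match ✓
No second candidate reproduces the full scan.

(x, y, θ) = (8.5, 5.5, 30°)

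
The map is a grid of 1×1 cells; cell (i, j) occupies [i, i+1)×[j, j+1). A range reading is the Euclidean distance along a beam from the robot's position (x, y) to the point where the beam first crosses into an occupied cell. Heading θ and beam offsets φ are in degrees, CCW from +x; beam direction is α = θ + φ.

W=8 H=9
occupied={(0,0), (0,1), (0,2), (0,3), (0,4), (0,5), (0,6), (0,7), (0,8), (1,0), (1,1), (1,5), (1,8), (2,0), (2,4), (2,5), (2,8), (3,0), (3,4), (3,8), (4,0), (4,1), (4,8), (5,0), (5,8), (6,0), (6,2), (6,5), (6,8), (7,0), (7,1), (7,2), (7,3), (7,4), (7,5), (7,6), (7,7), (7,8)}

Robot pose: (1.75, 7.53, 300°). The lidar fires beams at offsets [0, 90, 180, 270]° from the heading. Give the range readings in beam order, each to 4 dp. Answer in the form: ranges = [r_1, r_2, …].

beam 1: φ=0°, α=300°
  d=(0.5000,-0.8660)  start (1,7)  tX=0.5000 tY=0.6120  stride 1/|dx|=2.0000 1/|dy|=1.1547
    cross x-line → (2,7), t=0.5000
    cross y-line → (2,6), t=0.6120
    cross y-line → (2,5), t=1.7667 (wall)
  → r_1 = 1.7667
beam 2: φ=90°, α=30°
  d=(0.8660,0.5000)  start (1,7)  tX=0.2887 tY=0.9400  stride 1/|dx|=1.1547 1/|dy|=2.0000
    cross x-line → (2,7), t=0.2887
    cross y-line → (2,8), t=0.9400 (wall)
  → r_2 = 0.9400
beam 3: φ=180°, α=120°
  d=(-0.5000,0.8660)  start (1,7)  tX=1.5000 tY=0.5427  stride 1/|dx|=2.0000 1/|dy|=1.1547
    cross y-line → (1,8), t=0.5427 (wall)
  → r_3 = 0.5427
beam 4: φ=270°, α=210°
  d=(-0.8660,-0.5000)  start (1,7)  tX=0.8660 tY=1.0600  stride 1/|dx|=1.1547 1/|dy|=2.0000
    cross x-line → (0,7), t=0.8660 (wall)
  → r_4 = 0.8660

ranges = [1.7667, 0.9400, 0.5427, 0.8660]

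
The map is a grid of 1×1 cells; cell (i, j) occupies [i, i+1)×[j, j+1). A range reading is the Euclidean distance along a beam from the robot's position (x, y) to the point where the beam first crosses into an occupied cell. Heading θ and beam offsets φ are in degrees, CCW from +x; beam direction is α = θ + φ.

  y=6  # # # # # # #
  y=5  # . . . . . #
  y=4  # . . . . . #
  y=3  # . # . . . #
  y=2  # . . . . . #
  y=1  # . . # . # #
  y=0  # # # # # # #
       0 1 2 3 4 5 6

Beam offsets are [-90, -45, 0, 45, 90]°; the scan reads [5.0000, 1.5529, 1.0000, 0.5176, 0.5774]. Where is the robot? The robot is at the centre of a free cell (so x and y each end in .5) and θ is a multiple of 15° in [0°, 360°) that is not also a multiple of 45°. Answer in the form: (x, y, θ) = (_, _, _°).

Candidates: 22 free-cell centres × 16 headings = 352 poses. Raycast each; keep the one whose scan matches to 4 dp.
  (4.5, 1.5, 255°): beam 1 = 0.5176 ≠ 5.0000 ✗
  (3.5, 5.5, 150°): beam 1 = 0.5774 ≠ 5.0000 ✗
  (5.5, 3.5, 120°): beam 1 = 0.5774 ≠ 5.0000 ✗
  …
  (5.5, 3.5, 300°): r_1=5.0000, r_2=1.5529, r_3=1.0000, r_4=0.5176, r_5=0.5774 — all match ✓
Unique over the lattice → pose = (5.5, 3.5, 300°).

(x, y, θ) = (5.5, 3.5, 300°)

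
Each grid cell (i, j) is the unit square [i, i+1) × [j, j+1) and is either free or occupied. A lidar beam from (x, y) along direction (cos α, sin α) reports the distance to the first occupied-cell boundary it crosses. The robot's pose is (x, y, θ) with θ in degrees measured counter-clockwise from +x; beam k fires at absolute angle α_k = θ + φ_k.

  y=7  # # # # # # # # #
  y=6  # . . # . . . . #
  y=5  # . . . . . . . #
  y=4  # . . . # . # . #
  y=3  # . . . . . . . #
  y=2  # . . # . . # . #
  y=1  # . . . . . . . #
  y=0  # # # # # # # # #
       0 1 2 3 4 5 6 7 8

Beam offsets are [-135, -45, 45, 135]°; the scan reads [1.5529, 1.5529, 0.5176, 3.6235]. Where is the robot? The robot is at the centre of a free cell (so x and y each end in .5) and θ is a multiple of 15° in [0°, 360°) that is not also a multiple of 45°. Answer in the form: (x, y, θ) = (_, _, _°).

(x, y, θ) = (2.5, 2.5, 300°)

The pose lattice has 37·16 = 592 candidates. Test each by forward raycasting.
  (3.5, 1.5, 105°): beam 1 = 1.0000 ≠ 1.5529 ✗
  (5.5, 4.5, 120°): beam 1 = 0.5176 ≠ 1.5529 ✗
  (2.5, 3.5, 105°): beam 1 = 1.0000 ≠ 1.5529 ✗
  …
  (2.5, 2.5, 300°): r_1=1.5529, r_2=1.5529, r_3=0.5176, r_4=3.6235 — all match ✓
Unique over the lattice → pose = (2.5, 2.5, 300°).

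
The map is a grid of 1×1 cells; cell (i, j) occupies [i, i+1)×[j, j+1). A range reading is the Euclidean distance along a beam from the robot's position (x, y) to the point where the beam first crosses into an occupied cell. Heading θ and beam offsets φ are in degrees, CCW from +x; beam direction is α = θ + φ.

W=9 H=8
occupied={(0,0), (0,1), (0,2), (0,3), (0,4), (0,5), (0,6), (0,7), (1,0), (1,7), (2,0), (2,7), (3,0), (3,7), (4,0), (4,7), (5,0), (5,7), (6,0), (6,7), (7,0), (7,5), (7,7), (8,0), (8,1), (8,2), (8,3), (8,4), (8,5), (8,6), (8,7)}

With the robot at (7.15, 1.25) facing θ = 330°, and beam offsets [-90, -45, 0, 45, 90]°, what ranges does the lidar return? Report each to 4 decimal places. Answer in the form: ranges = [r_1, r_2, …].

beam 1: φ=-90°, α=240°
  cosα=-0.5000 sinα=-0.8660 | (7,1) | tMaxX 0.3000 tMaxY 0.2887 | tΔX 2.0000 tΔY 1.1547
    t=0.2887 [y] (7,0) — stop
  → r_1 = 0.2887
beam 2: φ=-45°, α=285°
  cosα=0.2588 sinα=-0.9659 | (7,1) | tMaxX 3.2841 tMaxY 0.2588 | tΔX 3.8637 tΔY 1.0353
    t=0.2588 [y] (7,0) — stop
  → r_2 = 0.2588
beam 3: φ=0°, α=330°
  cosα=0.8660 sinα=-0.5000 | (7,1) | tMaxX 0.9815 tMaxY 0.5000 | tΔX 1.1547 tΔY 2.0000
    t=0.5000 [y] (7,0) — stop
  → r_3 = 0.5000
beam 4: φ=45°, α=15°
  cosα=0.9659 sinα=0.2588 | (7,1) | tMaxX 0.8800 tMaxY 2.8978 | tΔX 1.0353 tΔY 3.8637
    t=0.8800 [x] (8,1) — stop
  → r_4 = 0.8800
beam 5: φ=90°, α=60°
  cosα=0.5000 sinα=0.8660 | (7,1) | tMaxX 1.7000 tMaxY 0.8660 | tΔX 2.0000 tΔY 1.1547
    t=0.8660 [y] (7,2)
    t=1.7000 [x] (8,2) — stop
  → r_5 = 1.7000

ranges = [0.2887, 0.2588, 0.5000, 0.8800, 1.7000]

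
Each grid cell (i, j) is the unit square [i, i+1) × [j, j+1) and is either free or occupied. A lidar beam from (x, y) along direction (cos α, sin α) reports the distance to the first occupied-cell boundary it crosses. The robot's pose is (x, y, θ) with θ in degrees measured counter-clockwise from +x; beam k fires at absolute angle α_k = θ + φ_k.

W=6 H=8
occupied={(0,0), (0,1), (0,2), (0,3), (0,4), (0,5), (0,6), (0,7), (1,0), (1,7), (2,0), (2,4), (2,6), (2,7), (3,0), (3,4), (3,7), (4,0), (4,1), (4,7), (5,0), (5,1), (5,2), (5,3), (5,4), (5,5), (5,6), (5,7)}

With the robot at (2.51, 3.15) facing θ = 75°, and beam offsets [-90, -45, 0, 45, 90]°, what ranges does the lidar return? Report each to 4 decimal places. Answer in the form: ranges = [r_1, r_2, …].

ranges = [2.5778, 1.7000, 0.8800, 0.9815, 1.5633]

beam 1: φ=-90°, α=345°
  dir = (cos 345°, sin 345°) = (0.9659, -0.2588); from cell (2,3)
  next x-line at t=0.5073, next y-line at t=0.5796; Δt_x=1.0353, Δt_y=3.8637
    x: enter (3,3) at t=0.5073
    y: enter (3,2) at t=0.5796
    x: enter (4,2) at t=1.5426
    x: enter (5,2) at t=2.5778 ← occupied
  → r_1 = 2.5778
beam 2: φ=-45°, α=30°
  dir = (cos 30°, sin 30°) = (0.8660, 0.5000); from cell (2,3)
  next x-line at t=0.5658, next y-line at t=1.7000; Δt_x=1.1547, Δt_y=2.0000
    x: enter (3,3) at t=0.5658
    y: enter (3,4) at t=1.7000 ← occupied
  → r_2 = 1.7000
beam 3: φ=0°, α=75°
  dir = (cos 75°, sin 75°) = (0.2588, 0.9659); from cell (2,3)
  next x-line at t=1.8932, next y-line at t=0.8800; Δt_x=3.8637, Δt_y=1.0353
    y: enter (2,4) at t=0.8800 ← occupied
  → r_3 = 0.8800
beam 4: φ=45°, α=120°
  dir = (cos 120°, sin 120°) = (-0.5000, 0.8660); from cell (2,3)
  next x-line at t=1.0200, next y-line at t=0.9815; Δt_x=2.0000, Δt_y=1.1547
    y: enter (2,4) at t=0.9815 ← occupied
  → r_4 = 0.9815
beam 5: φ=90°, α=165°
  dir = (cos 165°, sin 165°) = (-0.9659, 0.2588); from cell (2,3)
  next x-line at t=0.5280, next y-line at t=3.2841; Δt_x=1.0353, Δt_y=3.8637
    x: enter (1,3) at t=0.5280
    x: enter (0,3) at t=1.5633 ← occupied
  → r_5 = 1.5633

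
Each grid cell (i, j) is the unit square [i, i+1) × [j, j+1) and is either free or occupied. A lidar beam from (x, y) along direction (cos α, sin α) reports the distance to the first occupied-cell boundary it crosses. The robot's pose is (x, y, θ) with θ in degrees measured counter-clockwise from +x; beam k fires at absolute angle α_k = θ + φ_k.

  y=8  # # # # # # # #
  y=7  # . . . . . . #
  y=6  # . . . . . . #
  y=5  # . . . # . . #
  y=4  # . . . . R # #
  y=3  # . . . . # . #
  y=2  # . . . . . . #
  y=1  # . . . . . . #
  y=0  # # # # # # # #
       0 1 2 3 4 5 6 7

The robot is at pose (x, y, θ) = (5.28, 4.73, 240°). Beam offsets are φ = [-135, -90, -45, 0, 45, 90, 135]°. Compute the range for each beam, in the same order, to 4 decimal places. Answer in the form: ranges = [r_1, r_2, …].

ranges = [1.0818, 0.5400, 4.4310, 4.3070, 0.7558, 0.8314, 0.7454]

beam 1: φ=-135°, α=105°
  direction (-0.2588, 0.9659); cell (5,4); t to first gridline: x 1.0818, y 0.2795 (then +3.8637 / +1.0353)
    (5,5) via y @ 0.2795
    (4,5) via x @ 1.0818  # hit
  → r_1 = 1.0818
beam 2: φ=-90°, α=150°
  direction (-0.8660, 0.5000); cell (5,4); t to first gridline: x 0.3233, y 0.5400 (then +1.1547 / +2.0000)
    (4,4) via x @ 0.3233
    (4,5) via y @ 0.5400  # hit
  → r_2 = 0.5400
beam 3: φ=-45°, α=195°
  direction (-0.9659, -0.2588); cell (5,4); t to first gridline: x 0.2899, y 2.8205 (then +1.0353 / +3.8637)
    (4,4) via x @ 0.2899
    (3,4) via x @ 1.3252
    (2,4) via x @ 2.3604
    (2,3) via y @ 2.8205
    (1,3) via x @ 3.3957
    (0,3) via x @ 4.4310  # hit
  → r_3 = 4.4310
beam 4: φ=0°, α=240°
  direction (-0.5000, -0.8660); cell (5,4); t to first gridline: x 0.5600, y 0.8429 (then +2.0000 / +1.1547)
    (4,4) via x @ 0.5600
    (4,3) via y @ 0.8429
    (4,2) via y @ 1.9976
    (3,2) via x @ 2.5600
    (3,1) via y @ 3.1523
    (3,0) via y @ 4.3070  # hit
  → r_4 = 4.3070
beam 5: φ=45°, α=285°
  direction (0.2588, -0.9659); cell (5,4); t to first gridline: x 2.7819, y 0.7558 (then +3.8637 / +1.0353)
    (5,3) via y @ 0.7558  # hit
  → r_5 = 0.7558
beam 6: φ=90°, α=330°
  direction (0.8660, -0.5000); cell (5,4); t to first gridline: x 0.8314, y 1.4600 (then +1.1547 / +2.0000)
    (6,4) via x @ 0.8314  # hit
  → r_6 = 0.8314
beam 7: φ=135°, α=15°
  direction (0.9659, 0.2588); cell (5,4); t to first gridline: x 0.7454, y 1.0432 (then +1.0353 / +3.8637)
    (6,4) via x @ 0.7454  # hit
  → r_7 = 0.7454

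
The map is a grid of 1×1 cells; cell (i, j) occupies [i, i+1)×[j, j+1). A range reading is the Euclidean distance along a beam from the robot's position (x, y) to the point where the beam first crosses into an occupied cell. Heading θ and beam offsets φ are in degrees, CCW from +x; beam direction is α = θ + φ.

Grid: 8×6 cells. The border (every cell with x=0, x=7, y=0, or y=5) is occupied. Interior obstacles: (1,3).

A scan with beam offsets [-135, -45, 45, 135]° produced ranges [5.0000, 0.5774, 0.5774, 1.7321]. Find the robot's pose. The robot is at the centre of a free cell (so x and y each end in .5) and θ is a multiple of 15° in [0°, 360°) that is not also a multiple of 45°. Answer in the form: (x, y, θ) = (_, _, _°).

(x, y, θ) = (1.5, 2.5, 165°)

Enumerate (i+0.5, j+0.5, θ) over the 23 free cells and 16 admissible headings. For each, cast all 4 beams and compare to the given ranges.
  (4.5, 1.5, 285°): beam 1 = 3.0000 ≠ 5.0000 ✗
  (5.5, 4.5, 15°): beam 1 = 4.0415 ≠ 5.0000 ✗
  (5.5, 2.5, 75°): beam 1 = 1.7321 ≠ 5.0000 ✗
  (1.5, 4.5, 165°): beam 1 = 1.0000 ≠ 5.0000 ✗
  …
  (1.5, 2.5, 165°): r_1=5.0000, r_2=0.5774, r_3=0.5774, r_4=1.7321 — all match ✓
No second candidate reproduces the full scan.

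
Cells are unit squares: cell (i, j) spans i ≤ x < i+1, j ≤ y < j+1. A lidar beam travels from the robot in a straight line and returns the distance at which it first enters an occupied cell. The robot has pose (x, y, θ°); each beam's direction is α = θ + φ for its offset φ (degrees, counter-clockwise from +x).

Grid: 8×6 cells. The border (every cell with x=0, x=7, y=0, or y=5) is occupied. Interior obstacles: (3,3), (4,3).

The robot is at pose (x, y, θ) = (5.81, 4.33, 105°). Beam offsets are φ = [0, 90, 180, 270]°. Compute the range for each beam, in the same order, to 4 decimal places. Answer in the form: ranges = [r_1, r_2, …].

beam 1: φ=0°, α=105°
  cosα=-0.2588 sinα=0.9659 | (5,4) | tMaxX 3.1296 tMaxY 0.6936 | tΔX 3.8637 tΔY 1.0353
    t=0.6936 [y] (5,5) — stop
  → r_1 = 0.6936
beam 2: φ=90°, α=195°
  cosα=-0.9659 sinα=-0.2588 | (5,4) | tMaxX 0.8386 tMaxY 1.2750 | tΔX 1.0353 tΔY 3.8637
    t=0.8386 [x] (4,4)
    t=1.2750 [y] (4,3) — stop
  → r_2 = 1.2750
beam 3: φ=180°, α=285°
  cosα=0.2588 sinα=-0.9659 | (5,4) | tMaxX 0.7341 tMaxY 0.3416 | tΔX 3.8637 tΔY 1.0353
    t=0.3416 [y] (5,3)
    t=0.7341 [x] (6,3)
    t=1.3769 [y] (6,2)
    t=2.4122 [y] (6,1)
    t=3.4475 [y] (6,0) — stop
  → r_3 = 3.4475
beam 4: φ=270°, α=15°
  cosα=0.9659 sinα=0.2588 | (5,4) | tMaxX 0.1967 tMaxY 2.5887 | tΔX 1.0353 tΔY 3.8637
    t=0.1967 [x] (6,4)
    t=1.2320 [x] (7,4) — stop
  → r_4 = 1.2320

ranges = [0.6936, 1.2750, 3.4475, 1.2320]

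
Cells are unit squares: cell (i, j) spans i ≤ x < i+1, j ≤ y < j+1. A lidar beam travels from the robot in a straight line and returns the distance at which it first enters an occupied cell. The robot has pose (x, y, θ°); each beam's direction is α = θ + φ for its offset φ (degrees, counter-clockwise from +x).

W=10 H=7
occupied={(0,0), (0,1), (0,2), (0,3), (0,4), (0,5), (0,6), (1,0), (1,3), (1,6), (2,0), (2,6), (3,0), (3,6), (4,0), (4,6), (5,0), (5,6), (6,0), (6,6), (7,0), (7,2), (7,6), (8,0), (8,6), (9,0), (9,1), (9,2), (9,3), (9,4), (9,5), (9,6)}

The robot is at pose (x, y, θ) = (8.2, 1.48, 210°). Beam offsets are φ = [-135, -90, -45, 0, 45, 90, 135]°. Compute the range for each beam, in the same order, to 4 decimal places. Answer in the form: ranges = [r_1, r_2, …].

beam 1: φ=-135°, α=75°
  cosα=0.2588 sinα=0.9659 | (8,1) | tMaxX 3.0910 tMaxY 0.5383 | tΔX 3.8637 tΔY 1.0353
    t=0.5383 [y] (8,2)
    t=1.5736 [y] (8,3)
    t=2.6089 [y] (8,4)
    t=3.0910 [x] (9,4) — stop
  → r_1 = 3.0910
beam 2: φ=-90°, α=120°
  cosα=-0.5000 sinα=0.8660 | (8,1) | tMaxX 0.4000 tMaxY 0.6004 | tΔX 2.0000 tΔY 1.1547
    t=0.4000 [x] (7,1)
    t=0.6004 [y] (7,2) — stop
  → r_2 = 0.6004
beam 3: φ=-45°, α=165°
  cosα=-0.9659 sinα=0.2588 | (8,1) | tMaxX 0.2071 tMaxY 2.0091 | tΔX 1.0353 tΔY 3.8637
    t=0.2071 [x] (7,1)
    t=1.2423 [x] (6,1)
    t=2.0091 [y] (6,2)
    t=2.2776 [x] (5,2)
    t=3.3129 [x] (4,2)
    t=4.3482 [x] (3,2)
    t=5.3834 [x] (2,2)
    t=5.8728 [y] (2,3)
    t=6.4187 [x] (1,3) — stop
  → r_3 = 6.4187
beam 4: φ=0°, α=210°
  cosα=-0.8660 sinα=-0.5000 | (8,1) | tMaxX 0.2309 tMaxY 0.9600 | tΔX 1.1547 tΔY 2.0000
    t=0.2309 [x] (7,1)
    t=0.9600 [y] (7,0) — stop
  → r_4 = 0.9600
beam 5: φ=45°, α=255°
  cosα=-0.2588 sinα=-0.9659 | (8,1) | tMaxX 0.7727 tMaxY 0.4969 | tΔX 3.8637 tΔY 1.0353
    t=0.4969 [y] (8,0) — stop
  → r_5 = 0.4969
beam 6: φ=90°, α=300°
  cosα=0.5000 sinα=-0.8660 | (8,1) | tMaxX 1.6000 tMaxY 0.5543 | tΔX 2.0000 tΔY 1.1547
    t=0.5543 [y] (8,0) — stop
  → r_6 = 0.5543
beam 7: φ=135°, α=345°
  cosα=0.9659 sinα=-0.2588 | (8,1) | tMaxX 0.8282 tMaxY 1.8546 | tΔX 1.0353 tΔY 3.8637
    t=0.8282 [x] (9,1) — stop
  → r_7 = 0.8282

ranges = [3.0910, 0.6004, 6.4187, 0.9600, 0.4969, 0.5543, 0.8282]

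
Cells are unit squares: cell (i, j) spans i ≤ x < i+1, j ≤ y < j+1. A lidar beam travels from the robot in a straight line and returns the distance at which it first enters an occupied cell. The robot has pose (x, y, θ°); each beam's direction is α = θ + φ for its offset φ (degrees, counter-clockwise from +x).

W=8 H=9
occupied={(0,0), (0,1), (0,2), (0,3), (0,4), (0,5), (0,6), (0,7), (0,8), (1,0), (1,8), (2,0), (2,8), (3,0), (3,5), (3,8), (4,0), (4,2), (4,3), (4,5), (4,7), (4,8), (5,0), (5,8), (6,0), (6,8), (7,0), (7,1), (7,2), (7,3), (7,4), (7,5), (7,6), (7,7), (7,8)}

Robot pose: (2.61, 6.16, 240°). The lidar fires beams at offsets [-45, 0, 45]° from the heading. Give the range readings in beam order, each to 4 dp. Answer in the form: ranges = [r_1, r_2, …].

ranges = [1.6668, 3.2200, 5.3420]

beam 1: φ=-45°, α=195°
  cosα=-0.9659 sinα=-0.2588 | (2,6) | tMaxX 0.6315 tMaxY 0.6182 | tΔX 1.0353 tΔY 3.8637
    t=0.6182 [y] (2,5)
    t=0.6315 [x] (1,5)
    t=1.6668 [x] (0,5) — stop
  → r_1 = 1.6668
beam 2: φ=0°, α=240°
  cosα=-0.5000 sinα=-0.8660 | (2,6) | tMaxX 1.2200 tMaxY 0.1848 | tΔX 2.0000 tΔY 1.1547
    t=0.1848 [y] (2,5)
    t=1.2200 [x] (1,5)
    t=1.3395 [y] (1,4)
    t=2.4942 [y] (1,3)
    t=3.2200 [x] (0,3) — stop
  → r_2 = 3.2200
beam 3: φ=45°, α=285°
  cosα=0.2588 sinα=-0.9659 | (2,6) | tMaxX 1.5068 tMaxY 0.1656 | tΔX 3.8637 tΔY 1.0353
    t=0.1656 [y] (2,5)
    t=1.2009 [y] (2,4)
    t=1.5068 [x] (3,4)
    t=2.2362 [y] (3,3)
    t=3.2715 [y] (3,2)
    t=4.3067 [y] (3,1)
    t=5.3420 [y] (3,0) — stop
  → r_3 = 5.3420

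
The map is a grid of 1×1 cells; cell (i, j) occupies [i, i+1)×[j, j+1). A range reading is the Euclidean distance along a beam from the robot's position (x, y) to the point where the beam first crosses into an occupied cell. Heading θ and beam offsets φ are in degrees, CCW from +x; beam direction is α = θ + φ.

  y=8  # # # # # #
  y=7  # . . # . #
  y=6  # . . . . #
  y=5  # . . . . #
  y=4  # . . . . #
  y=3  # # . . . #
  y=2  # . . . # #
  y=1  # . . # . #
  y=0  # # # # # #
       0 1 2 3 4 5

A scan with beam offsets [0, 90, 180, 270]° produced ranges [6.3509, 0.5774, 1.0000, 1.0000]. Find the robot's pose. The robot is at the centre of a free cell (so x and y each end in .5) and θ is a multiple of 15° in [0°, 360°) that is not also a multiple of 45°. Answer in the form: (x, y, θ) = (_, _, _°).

Candidates: 24 free-cell centres × 16 headings = 384 poses. Raycast each; keep the one whose scan matches to 4 dp.
  (4.5, 6.5, 165°): beam 1 = 3.6235 ≠ 6.3509 ✗
  (1.5, 5.5, 30°): beam 1 = 4.0415 ≠ 6.3509 ✗
  (3.5, 3.5, 345°): beam 1 = 1.5529 ≠ 6.3509 ✗
  (1.5, 2.5, 210°): beam 1 = 0.5774 ≠ 6.3509 ✗
  (4.5, 1.5, 345°): beam 1 = 0.5176 ≠ 6.3509 ✗
  …
  (4.5, 6.5, 240°): r_1=6.3509, r_2=0.5774, r_3=1.0000, r_4=1.0000 — all match ✓
No second candidate reproduces the full scan.

(x, y, θ) = (4.5, 6.5, 240°)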